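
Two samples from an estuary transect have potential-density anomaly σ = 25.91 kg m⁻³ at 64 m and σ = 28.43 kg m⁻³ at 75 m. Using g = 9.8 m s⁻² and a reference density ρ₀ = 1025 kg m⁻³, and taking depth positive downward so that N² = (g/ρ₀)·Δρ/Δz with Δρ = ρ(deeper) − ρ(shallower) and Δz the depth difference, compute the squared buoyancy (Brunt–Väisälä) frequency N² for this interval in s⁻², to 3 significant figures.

Δρ = 1028.43 − 1025.91 = 2.52 kg m⁻³ over Δz = 75 − 64 = 11 m.
N² = (9.8/1025) × (2.52/11) = 2.1903 × 10⁻³ s⁻² ≈ 2.19 × 10⁻³ s⁻².

2.19 × 10⁻³ s⁻²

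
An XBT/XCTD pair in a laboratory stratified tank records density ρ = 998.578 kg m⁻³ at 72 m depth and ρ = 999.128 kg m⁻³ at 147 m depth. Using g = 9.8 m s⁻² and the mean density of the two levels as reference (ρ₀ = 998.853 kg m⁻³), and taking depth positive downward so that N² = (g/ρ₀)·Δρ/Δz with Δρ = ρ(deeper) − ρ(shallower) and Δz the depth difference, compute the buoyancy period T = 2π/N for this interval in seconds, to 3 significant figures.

741 s

Δρ = 999.128 − 998.578 = 0.550 kg m⁻³ over Δz = 147 − 72 = 75 m.
N² = (9.8/998.853) × (0.550/75) = 7.1949 × 10⁻⁵ s⁻².
N = √(7.1949 × 10⁻⁵) = 8.4823 × 10⁻³ rad s⁻¹, so T = 2π/N = 740.74 s ≈ 741 s.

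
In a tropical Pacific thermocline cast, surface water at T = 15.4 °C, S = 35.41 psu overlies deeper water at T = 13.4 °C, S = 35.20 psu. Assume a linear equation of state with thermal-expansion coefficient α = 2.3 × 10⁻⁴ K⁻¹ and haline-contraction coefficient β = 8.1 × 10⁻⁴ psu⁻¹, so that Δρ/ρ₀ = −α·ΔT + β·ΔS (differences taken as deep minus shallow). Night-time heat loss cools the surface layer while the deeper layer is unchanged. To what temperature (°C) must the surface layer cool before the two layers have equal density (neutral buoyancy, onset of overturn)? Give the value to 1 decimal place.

Neutral buoyancy requires Δρ = 0, i.e. −α(T_deep − T_surf′) + β(S_deep − S_surf) = 0.
T_surf′ = T_deep − (β/α)·ΔS = 13.4 − (8.1 × 10⁻⁴/2.3 × 10⁻⁴)·(-0.21) = 14.140 °C.
Cooling required: 15.4 − (14.140) = 1.260 °C.

14.1 °C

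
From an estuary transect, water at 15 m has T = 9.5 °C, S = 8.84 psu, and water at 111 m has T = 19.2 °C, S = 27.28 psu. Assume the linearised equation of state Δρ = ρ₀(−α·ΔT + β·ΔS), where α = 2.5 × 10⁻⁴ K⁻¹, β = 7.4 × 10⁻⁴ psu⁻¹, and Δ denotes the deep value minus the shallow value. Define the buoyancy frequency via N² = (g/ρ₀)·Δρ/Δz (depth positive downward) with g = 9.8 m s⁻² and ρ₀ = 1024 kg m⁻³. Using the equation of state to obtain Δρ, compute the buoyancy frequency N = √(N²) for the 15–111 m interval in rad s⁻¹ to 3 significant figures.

ΔT = +9.7 K, ΔS = +18.44 psu (deep − shallow).
Δρ/ρ₀ = −αΔT + βΔS = -2.425 × 10⁻³ + 0.0136456 = 0.0112206, so Δρ ≈ 11.49 kg m⁻³.
N² = (g/ρ₀)·Δρ/Δz = g·(Δρ/ρ₀)/Δz = 9.8 × 0.0112206 / 96 = 1.1454 × 10⁻³ s⁻².
N = √(1.1454 × 10⁻³) = 0.033844 rad s⁻¹ ≈ 0.0338 rad s⁻¹.

0.0338 rad s⁻¹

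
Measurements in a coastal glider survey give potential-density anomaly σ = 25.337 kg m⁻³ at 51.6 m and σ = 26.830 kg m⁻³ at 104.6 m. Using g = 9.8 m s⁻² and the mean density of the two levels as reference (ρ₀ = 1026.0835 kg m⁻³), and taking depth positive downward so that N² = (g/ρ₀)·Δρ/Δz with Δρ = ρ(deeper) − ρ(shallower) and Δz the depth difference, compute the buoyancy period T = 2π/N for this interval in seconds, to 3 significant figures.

383 s

Δρ = 1026.830 − 1025.337 = 1.493 kg m⁻³ over Δz = 104.6 − 51.6 = 53 m.
N² = (9.8/1026.0835) × (1.493/53) = 2.6905 × 10⁻⁴ s⁻².
N = √(2.6905 × 10⁻⁴) = 0.016403 rad s⁻¹, so T = 2π/N = 383.05 s ≈ 383 s.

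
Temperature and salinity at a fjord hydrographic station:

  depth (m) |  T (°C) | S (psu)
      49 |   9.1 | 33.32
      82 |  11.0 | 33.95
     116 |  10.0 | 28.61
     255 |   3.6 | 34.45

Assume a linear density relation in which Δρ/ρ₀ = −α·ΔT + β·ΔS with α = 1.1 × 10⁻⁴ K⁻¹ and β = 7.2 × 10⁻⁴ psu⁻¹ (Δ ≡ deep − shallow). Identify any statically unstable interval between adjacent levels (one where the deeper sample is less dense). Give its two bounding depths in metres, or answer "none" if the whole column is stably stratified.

Evaluate Δρ/ρ₀ = −αΔT + βΔS across each adjacent pair:
  49–82 m: −αΔT+βΔS = −(1.1 × 10⁻⁴)(+1.9)+(7.2 × 10⁻⁴)(+0.63) = 2.4 × 10⁻⁴ → stable
  82–116 m: −αΔT+βΔS = −(1.1 × 10⁻⁴)(-1.0)+(7.2 × 10⁻⁴)(-5.34) = -3.7 × 10⁻³ → UNSTABLE
  116–255 m: −αΔT+βΔS = −(1.1 × 10⁻⁴)(-6.4)+(7.2 × 10⁻⁴)(+5.84) = 4.9 × 10⁻³ → stable
The 82–116 m interval has Δρ < 0: lighter water underlies denser water.

82–116 m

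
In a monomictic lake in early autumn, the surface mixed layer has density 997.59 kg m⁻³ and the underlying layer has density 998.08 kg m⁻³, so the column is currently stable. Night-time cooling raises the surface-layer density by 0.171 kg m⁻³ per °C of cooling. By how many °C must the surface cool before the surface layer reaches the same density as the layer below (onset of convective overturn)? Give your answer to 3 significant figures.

Density deficit of the surface layer: 998.08 − 997.59 = 0.49 kg m⁻³.
Required change = 0.49 / 0.171 = 2.87 °C.

2.87 °C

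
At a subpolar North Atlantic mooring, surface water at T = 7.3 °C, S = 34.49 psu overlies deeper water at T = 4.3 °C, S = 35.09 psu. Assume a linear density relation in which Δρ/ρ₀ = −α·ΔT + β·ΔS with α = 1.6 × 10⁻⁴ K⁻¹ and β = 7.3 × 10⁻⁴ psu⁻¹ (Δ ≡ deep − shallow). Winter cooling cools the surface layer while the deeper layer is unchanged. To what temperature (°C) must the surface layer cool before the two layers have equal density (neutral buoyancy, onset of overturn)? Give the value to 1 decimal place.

1.6 °C

Neutral buoyancy requires Δρ = 0, i.e. −α(T_deep − T_surf′) + β(S_deep − S_surf) = 0.
T_surf′ = T_deep − (β/α)·ΔS = 4.3 − (7.3 × 10⁻⁴/1.6 × 10⁻⁴)·(+0.60) = 1.563 °C.
Cooling required: 7.3 − (1.563) = 5.737 °C.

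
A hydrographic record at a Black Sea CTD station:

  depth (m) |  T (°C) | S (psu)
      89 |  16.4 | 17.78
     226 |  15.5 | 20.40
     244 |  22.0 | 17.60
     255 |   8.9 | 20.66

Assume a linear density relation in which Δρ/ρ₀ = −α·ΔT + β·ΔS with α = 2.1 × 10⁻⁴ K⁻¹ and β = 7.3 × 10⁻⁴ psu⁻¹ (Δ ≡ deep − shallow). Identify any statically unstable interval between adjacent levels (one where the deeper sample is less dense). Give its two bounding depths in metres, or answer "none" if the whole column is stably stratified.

Evaluate Δρ/ρ₀ = −αΔT + βΔS across each adjacent pair:
  89–226 m: −αΔT+βΔS = −(2.1 × 10⁻⁴)(-0.9)+(7.3 × 10⁻⁴)(+2.62) = 2.1 × 10⁻³ → stable
  226–244 m: −αΔT+βΔS = −(2.1 × 10⁻⁴)(+6.5)+(7.3 × 10⁻⁴)(-2.80) = -3.4 × 10⁻³ → UNSTABLE
  244–255 m: −αΔT+βΔS = −(2.1 × 10⁻⁴)(-13.1)+(7.3 × 10⁻⁴)(+3.06) = 5.0 × 10⁻³ → stable
The 226–244 m interval has Δρ < 0: lighter water underlies denser water.

226–244 m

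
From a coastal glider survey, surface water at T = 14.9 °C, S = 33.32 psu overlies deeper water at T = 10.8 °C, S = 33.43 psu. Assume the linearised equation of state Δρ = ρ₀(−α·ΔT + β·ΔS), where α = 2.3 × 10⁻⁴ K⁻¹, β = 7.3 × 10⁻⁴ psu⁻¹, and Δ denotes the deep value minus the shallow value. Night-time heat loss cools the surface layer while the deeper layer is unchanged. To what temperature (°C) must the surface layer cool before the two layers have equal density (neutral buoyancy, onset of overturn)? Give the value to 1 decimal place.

Neutral buoyancy requires Δρ = 0, i.e. −α(T_deep − T_surf′) + β(S_deep − S_surf) = 0.
T_surf′ = T_deep − (β/α)·ΔS = 10.8 − (7.3 × 10⁻⁴/2.3 × 10⁻⁴)·(+0.11) = 10.451 °C.
Cooling required: 14.9 − (10.451) = 4.449 °C.

10.5 °C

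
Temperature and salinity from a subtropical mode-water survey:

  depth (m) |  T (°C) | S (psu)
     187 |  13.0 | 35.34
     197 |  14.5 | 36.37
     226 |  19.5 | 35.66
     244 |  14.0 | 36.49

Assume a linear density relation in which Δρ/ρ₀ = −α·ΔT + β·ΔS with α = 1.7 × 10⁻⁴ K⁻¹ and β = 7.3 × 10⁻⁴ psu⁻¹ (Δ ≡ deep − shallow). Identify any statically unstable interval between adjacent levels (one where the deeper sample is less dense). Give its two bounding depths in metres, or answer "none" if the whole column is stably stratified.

197–226 m

Evaluate Δρ/ρ₀ = −αΔT + βΔS across each adjacent pair:
  187–197 m: −αΔT+βΔS = −(1.7 × 10⁻⁴)(+1.5)+(7.3 × 10⁻⁴)(+1.03) = 5.0 × 10⁻⁴ → stable
  197–226 m: −αΔT+βΔS = −(1.7 × 10⁻⁴)(+5.0)+(7.3 × 10⁻⁴)(-0.71) = -1.4 × 10⁻³ → UNSTABLE
  226–244 m: −αΔT+βΔS = −(1.7 × 10⁻⁴)(-5.5)+(7.3 × 10⁻⁴)(+0.83) = 1.5 × 10⁻³ → stable
The 197–226 m interval has Δρ < 0: lighter water underlies denser water.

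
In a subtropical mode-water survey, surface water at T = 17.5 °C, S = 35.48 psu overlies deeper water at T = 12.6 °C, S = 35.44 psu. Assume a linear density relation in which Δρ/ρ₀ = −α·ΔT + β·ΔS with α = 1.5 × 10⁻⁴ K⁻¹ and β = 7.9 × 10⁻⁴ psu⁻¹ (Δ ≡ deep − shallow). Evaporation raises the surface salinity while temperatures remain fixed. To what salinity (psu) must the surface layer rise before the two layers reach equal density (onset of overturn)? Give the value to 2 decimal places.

Neutral buoyancy requires −α(T_deep − T_surf) + β(S_deep − S_surf′) = 0.
S_surf′ = S_deep − (α/β)·ΔT = 35.44 − (1.5 × 10⁻⁴/7.9 × 10⁻⁴)·(-4.9) = 36.3704 psu.
Increase required: 36.3704 − 35.48 = 0.8904 psu.

36.37 psu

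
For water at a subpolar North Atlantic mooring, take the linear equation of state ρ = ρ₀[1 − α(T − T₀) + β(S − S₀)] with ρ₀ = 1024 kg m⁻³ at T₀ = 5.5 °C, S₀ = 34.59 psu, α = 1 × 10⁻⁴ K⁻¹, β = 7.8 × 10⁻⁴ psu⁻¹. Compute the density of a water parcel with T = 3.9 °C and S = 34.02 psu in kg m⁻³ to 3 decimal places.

1023.709 kg m⁻³

T − T₀ = -1.6 K, S − S₀ = -0.57 psu.
Bracket = 1 − α·(-1.6) + β·(-0.57) = 1 + (-2.846 × 10⁻⁴) = 0.9997154.
ρ = 1024 × 0.9997154 = 1023.709 kg m⁻³.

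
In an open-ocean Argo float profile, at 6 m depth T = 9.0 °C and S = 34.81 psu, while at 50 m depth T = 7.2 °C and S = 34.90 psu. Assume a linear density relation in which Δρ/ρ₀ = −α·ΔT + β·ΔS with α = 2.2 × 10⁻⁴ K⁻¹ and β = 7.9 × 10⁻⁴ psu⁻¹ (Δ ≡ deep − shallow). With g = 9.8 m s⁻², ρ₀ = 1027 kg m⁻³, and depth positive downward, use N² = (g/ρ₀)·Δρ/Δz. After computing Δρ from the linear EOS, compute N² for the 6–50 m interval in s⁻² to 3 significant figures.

1.04 × 10⁻⁴ s⁻²

ΔT = -1.8 K, ΔS = +0.09 psu (deep − shallow).
Δρ/ρ₀ = −αΔT + βΔS = 3.96 × 10⁻⁴ + 7.11 × 10⁻⁵ = 4.671 × 10⁻⁴, so Δρ ≈ 0.4797 kg m⁻³.
N² = (g/ρ₀)·Δρ/Δz = g·(Δρ/ρ₀)/Δz = 9.8 × 4.671 × 10⁻⁴ / 44 = 1.0404 × 10⁻⁴ s⁻² ≈ 1.04 × 10⁻⁴ s⁻².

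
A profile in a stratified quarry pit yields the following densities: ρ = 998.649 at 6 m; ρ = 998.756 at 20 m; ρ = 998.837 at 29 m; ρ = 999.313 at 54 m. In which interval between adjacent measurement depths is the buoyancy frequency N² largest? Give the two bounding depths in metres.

Compute the density gradient over each adjacent pair:
  6–20 m: Δρ/Δz = 0.107/14 = 7.6 × 10⁻³ kg m⁻⁴
  20–29 m: Δρ/Δz = 0.081/9 = 9.0 × 10⁻³ kg m⁻⁴
  29–54 m: Δρ/Δz = 0.476/25 = 0.019 kg m⁻⁴
The largest gradient is in the 29–54 m interval — the pycnocline.

29–54 m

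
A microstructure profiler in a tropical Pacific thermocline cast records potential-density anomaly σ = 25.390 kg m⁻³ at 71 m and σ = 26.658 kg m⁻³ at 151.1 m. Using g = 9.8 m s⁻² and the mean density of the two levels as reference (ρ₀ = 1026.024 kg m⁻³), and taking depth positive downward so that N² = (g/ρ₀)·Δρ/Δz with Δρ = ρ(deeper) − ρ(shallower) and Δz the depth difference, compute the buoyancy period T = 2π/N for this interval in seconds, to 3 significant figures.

511 s

Δρ = 1026.658 − 1025.390 = 1.268 kg m⁻³ over Δz = 151.1 − 71 = 80.1 m.
N² = (9.8/1026.024) × (1.268/80.1) = 1.5120 × 10⁻⁴ s⁻².
N = √(1.5120 × 10⁻⁴) = 0.012296 rad s⁻¹, so T = 2π/N = 510.99 s ≈ 511 s.
N² > 0, so the interval is statically stable.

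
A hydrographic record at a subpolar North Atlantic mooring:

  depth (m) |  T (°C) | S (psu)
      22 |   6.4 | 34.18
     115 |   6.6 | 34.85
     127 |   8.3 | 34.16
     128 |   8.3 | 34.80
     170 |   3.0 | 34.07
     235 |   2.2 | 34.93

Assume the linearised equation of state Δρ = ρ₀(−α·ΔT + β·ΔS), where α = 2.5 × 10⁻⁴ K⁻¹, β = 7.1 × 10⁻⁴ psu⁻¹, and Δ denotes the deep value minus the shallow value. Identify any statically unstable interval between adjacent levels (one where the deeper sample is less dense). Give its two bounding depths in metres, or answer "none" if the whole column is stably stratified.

115–127 m

Evaluate Δρ/ρ₀ = −αΔT + βΔS across each adjacent pair:
  22–115 m: −αΔT+βΔS = −(2.5 × 10⁻⁴)(+0.2)+(7.1 × 10⁻⁴)(+0.67) = 4.3 × 10⁻⁴ → stable
  115–127 m: −αΔT+βΔS = −(2.5 × 10⁻⁴)(+1.7)+(7.1 × 10⁻⁴)(-0.69) = -9.1 × 10⁻⁴ → UNSTABLE
  127–128 m: −αΔT+βΔS = −(2.5 × 10⁻⁴)(+0.0)+(7.1 × 10⁻⁴)(+0.64) = 4.5 × 10⁻⁴ → stable
  128–170 m: −αΔT+βΔS = −(2.5 × 10⁻⁴)(-5.3)+(7.1 × 10⁻⁴)(-0.73) = 8.1 × 10⁻⁴ → stable
  170–235 m: −αΔT+βΔS = −(2.5 × 10⁻⁴)(-0.8)+(7.1 × 10⁻⁴)(+0.86) = 8.1 × 10⁻⁴ → stable
The 115–127 m interval has Δρ < 0: lighter water underlies denser water.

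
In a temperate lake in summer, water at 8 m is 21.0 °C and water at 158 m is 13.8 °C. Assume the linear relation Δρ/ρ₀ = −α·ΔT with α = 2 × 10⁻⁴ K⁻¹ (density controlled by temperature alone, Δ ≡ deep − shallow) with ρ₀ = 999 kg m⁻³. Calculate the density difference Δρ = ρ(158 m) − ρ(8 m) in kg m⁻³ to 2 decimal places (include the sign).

+1.44 kg m⁻³

ΔT = -7.2 K, Δρ/ρ₀ = −αΔT = 1.44 × 10⁻³.
Δρ = 999 × (1.44 × 10⁻³) = +1.44 kg m⁻³.
Positive Δρ: denser below, stable.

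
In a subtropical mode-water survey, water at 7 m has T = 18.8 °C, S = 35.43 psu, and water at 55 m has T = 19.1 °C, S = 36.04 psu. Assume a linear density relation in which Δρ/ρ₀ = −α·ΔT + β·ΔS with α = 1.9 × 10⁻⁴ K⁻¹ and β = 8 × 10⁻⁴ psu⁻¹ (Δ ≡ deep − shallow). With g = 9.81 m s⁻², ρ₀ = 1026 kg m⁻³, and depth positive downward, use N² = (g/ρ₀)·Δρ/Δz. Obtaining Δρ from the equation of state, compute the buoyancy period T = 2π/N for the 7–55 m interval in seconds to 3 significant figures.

669 s

ΔT = +0.3 K, ΔS = +0.61 psu (deep − shallow).
Δρ/ρ₀ = −αΔT + βΔS = -5.70 × 10⁻⁵ + 4.88 × 10⁻⁴ = 4.31 × 10⁻⁴, so Δρ ≈ 0.4422 kg m⁻³.
N² = (g/ρ₀)·Δρ/Δz = g·(Δρ/ρ₀)/Δz = 9.81 × 4.31 × 10⁻⁴ / 48 = 8.8086 × 10⁻⁵ s⁻².
N = √(8.8086 × 10⁻⁵) = 9.3854 × 10⁻³ rad s⁻¹ → T = 2π/N = 669.46 s ≈ 669 s.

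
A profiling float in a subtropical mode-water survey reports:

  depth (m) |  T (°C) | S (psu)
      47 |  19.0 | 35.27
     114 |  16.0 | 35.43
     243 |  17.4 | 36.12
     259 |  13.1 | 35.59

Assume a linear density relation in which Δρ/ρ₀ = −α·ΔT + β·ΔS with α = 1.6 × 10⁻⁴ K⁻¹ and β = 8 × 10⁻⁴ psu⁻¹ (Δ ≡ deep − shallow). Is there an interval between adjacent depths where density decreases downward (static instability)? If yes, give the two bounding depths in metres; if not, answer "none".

none

Evaluate Δρ/ρ₀ = −αΔT + βΔS across each adjacent pair:
  47–114 m: −αΔT+βΔS = −(1.6 × 10⁻⁴)(-3.0)+(8 × 10⁻⁴)(+0.16) = 6.1 × 10⁻⁴ → stable
  114–243 m: −αΔT+βΔS = −(1.6 × 10⁻⁴)(+1.4)+(8 × 10⁻⁴)(+0.69) = 3.3 × 10⁻⁴ → stable
  243–259 m: −αΔT+βΔS = −(1.6 × 10⁻⁴)(-4.3)+(8 × 10⁻⁴)(-0.53) = 2.6 × 10⁻⁴ → stable
Every interval has Δρ > 0: the column is stably stratified throughout.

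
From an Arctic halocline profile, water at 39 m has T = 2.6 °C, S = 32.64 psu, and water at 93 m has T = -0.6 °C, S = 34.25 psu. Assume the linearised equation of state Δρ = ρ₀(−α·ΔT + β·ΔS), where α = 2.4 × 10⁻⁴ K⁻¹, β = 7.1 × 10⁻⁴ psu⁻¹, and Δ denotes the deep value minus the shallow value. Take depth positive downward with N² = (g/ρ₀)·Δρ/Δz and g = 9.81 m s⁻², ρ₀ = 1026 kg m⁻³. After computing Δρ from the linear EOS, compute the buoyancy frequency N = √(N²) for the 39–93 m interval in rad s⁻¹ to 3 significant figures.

0.0186 rad s⁻¹

ΔT = -3.2 K, ΔS = +1.61 psu (deep − shallow).
Δρ/ρ₀ = −αΔT + βΔS = 7.68 × 10⁻⁴ + 1.1431 × 10⁻³ = 1.9111 × 10⁻³, so Δρ ≈ 1.961 kg m⁻³.
N² = (g/ρ₀)·Δρ/Δz = g·(Δρ/ρ₀)/Δz = 9.81 × 1.9111 × 10⁻³ / 54 = 3.4718 × 10⁻⁴ s⁻².
N = √(3.4718 × 10⁻⁴) = 0.018633 rad s⁻¹ ≈ 0.0186 rad s⁻¹.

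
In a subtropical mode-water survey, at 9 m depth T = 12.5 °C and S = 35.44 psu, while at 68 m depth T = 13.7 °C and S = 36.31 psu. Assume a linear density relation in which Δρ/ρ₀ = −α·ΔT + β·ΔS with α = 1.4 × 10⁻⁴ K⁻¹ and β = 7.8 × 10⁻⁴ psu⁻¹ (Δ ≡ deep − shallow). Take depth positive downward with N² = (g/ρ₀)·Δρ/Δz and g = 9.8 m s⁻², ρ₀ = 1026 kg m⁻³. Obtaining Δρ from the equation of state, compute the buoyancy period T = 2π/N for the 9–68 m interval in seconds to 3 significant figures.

682 s

ΔT = +1.2 K, ΔS = +0.87 psu (deep − shallow).
Δρ/ρ₀ = −αΔT + βΔS = -1.68 × 10⁻⁴ + 6.786 × 10⁻⁴ = 5.106 × 10⁻⁴, so Δρ ≈ 0.5239 kg m⁻³.
N² = (g/ρ₀)·Δρ/Δz = g·(Δρ/ρ₀)/Δz = 9.8 × 5.106 × 10⁻⁴ / 59 = 8.4812 × 10⁻⁵ s⁻².
N = √(8.4812 × 10⁻⁵) = 9.2093 × 10⁻³ rad s⁻¹ → T = 2π/N = 682.27 s ≈ 682 s.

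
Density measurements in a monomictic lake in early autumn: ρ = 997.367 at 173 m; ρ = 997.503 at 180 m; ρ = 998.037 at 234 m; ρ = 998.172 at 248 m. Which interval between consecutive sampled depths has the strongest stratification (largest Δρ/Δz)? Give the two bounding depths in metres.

Compute the density gradient over each adjacent pair:
  173–180 m: Δρ/Δz = 0.136/7 = 0.019 kg m⁻⁴
  180–234 m: Δρ/Δz = 0.534/54 = 9.9 × 10⁻³ kg m⁻⁴
  234–248 m: Δρ/Δz = 0.135/14 = 9.6 × 10⁻³ kg m⁻⁴
The largest gradient is in the 173–180 m interval — the pycnocline.

173–180 m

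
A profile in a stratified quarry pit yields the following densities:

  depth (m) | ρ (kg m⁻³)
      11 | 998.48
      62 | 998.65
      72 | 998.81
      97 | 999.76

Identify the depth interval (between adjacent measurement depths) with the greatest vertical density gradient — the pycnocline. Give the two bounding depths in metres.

Compute the density gradient over each adjacent pair:
  11–62 m: Δρ/Δz = 0.17/51 = 3.3 × 10⁻³ kg m⁻⁴
  62–72 m: Δρ/Δz = 0.16/10 = 0.016 kg m⁻⁴
  72–97 m: Δρ/Δz = 0.95/25 = 0.038 kg m⁻⁴
The largest gradient is in the 72–97 m interval — the pycnocline.

72–97 m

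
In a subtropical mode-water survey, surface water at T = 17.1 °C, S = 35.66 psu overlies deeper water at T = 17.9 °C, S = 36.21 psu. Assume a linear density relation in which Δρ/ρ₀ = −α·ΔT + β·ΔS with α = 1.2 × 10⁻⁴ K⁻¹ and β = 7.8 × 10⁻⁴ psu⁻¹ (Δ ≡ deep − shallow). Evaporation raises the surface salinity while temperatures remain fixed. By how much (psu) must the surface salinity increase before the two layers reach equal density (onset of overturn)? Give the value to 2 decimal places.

Neutral buoyancy requires −α(T_deep − T_surf) + β(S_deep − S_surf′) = 0.
S_surf′ = S_deep − (α/β)·ΔT = 36.21 − (1.2 × 10⁻⁴/7.8 × 10⁻⁴)·(+0.8) = 36.0869 psu.
Increase required: 36.0869 − 35.66 = 0.4269 psu.

0.43 psu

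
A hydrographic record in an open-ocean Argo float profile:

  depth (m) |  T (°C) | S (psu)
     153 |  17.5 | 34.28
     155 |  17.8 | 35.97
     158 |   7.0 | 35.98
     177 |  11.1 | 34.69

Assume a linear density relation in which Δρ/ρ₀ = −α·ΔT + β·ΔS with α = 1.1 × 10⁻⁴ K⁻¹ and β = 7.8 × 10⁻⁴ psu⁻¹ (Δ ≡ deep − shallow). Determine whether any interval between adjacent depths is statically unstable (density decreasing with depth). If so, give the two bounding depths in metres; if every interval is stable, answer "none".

158–177 m

Evaluate Δρ/ρ₀ = −αΔT + βΔS across each adjacent pair:
  153–155 m: −αΔT+βΔS = −(1.1 × 10⁻⁴)(+0.3)+(7.8 × 10⁻⁴)(+1.69) = 1.3 × 10⁻³ → stable
  155–158 m: −αΔT+βΔS = −(1.1 × 10⁻⁴)(-10.8)+(7.8 × 10⁻⁴)(+0.01) = 1.2 × 10⁻³ → stable
  158–177 m: −αΔT+βΔS = −(1.1 × 10⁻⁴)(+4.1)+(7.8 × 10⁻⁴)(-1.29) = -1.5 × 10⁻³ → UNSTABLE
The 158–177 m interval has Δρ < 0: lighter water underlies denser water.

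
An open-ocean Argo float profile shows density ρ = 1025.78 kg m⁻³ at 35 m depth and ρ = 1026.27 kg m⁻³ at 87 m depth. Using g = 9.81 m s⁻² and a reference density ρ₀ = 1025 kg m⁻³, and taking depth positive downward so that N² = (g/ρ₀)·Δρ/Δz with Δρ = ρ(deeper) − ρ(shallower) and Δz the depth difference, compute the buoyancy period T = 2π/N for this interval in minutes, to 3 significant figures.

Δρ = 1026.27 − 1025.78 = 0.49 kg m⁻³ over Δz = 87 − 35 = 52 m.
N² = (9.81/1025) × (0.49/52) = 9.0186 × 10⁻⁵ s⁻².
N = √(9.0186 × 10⁻⁵) = 9.4966 × 10⁻³ rad s⁻¹, so T = 2π/N = 661.62 s = 11.027 min ≈ 11.0 min.

11.0 min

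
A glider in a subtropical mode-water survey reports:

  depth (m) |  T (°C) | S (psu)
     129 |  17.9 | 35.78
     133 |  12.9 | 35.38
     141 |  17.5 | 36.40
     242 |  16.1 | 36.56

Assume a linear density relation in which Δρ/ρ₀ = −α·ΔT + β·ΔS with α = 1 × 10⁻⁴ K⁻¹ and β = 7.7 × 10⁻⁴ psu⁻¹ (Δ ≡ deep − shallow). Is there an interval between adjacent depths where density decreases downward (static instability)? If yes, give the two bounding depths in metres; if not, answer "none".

none

Evaluate Δρ/ρ₀ = −αΔT + βΔS across each adjacent pair:
  129–133 m: −αΔT+βΔS = −(1 × 10⁻⁴)(-5.0)+(7.7 × 10⁻⁴)(-0.40) = 1.9 × 10⁻⁴ → stable
  133–141 m: −αΔT+βΔS = −(1 × 10⁻⁴)(+4.6)+(7.7 × 10⁻⁴)(+1.02) = 3.3 × 10⁻⁴ → stable
  141–242 m: −αΔT+βΔS = −(1 × 10⁻⁴)(-1.4)+(7.7 × 10⁻⁴)(+0.16) = 2.6 × 10⁻⁴ → stable
Every interval has Δρ > 0: the column is stably stratified throughout.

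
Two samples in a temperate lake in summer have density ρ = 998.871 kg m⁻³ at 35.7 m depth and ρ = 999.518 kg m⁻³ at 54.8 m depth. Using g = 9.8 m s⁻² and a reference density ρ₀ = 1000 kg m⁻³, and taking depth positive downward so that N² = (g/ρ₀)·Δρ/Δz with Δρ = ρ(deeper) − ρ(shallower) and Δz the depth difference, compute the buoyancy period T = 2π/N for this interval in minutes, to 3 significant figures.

5.75 min

Δρ = 999.518 − 998.871 = 0.647 kg m⁻³ over Δz = 54.8 − 35.7 = 19.1 m.
N² = (9.8/1000) × (0.647/19.1) = 3.3197 × 10⁻⁴ s⁻².
N = √(3.3197 × 10⁻⁴) = 0.018220 rad s⁻¹, so T = 2π/N = 344.85 s = 5.7475 min ≈ 5.75 min.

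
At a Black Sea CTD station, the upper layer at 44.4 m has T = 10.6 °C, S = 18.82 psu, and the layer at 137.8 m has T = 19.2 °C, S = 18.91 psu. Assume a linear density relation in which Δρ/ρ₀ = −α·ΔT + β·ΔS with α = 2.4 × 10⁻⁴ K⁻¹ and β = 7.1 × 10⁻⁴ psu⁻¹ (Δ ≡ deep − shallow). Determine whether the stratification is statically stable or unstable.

ΔT = 19.2 − 10.6 = +8.6 K and ΔS = 18.91 − 18.82 = +0.09 psu (deep − shallow).
−αΔT = -2.064 × 10⁻³; βΔS = 6.39 × 10⁻⁵; sum Δρ/ρ₀ = -2.0001 × 10⁻³.
Δρ/ρ₀ < 0, so Δρ < 0: deeper water is lighter → statically unstable; the column would overturn.

unstable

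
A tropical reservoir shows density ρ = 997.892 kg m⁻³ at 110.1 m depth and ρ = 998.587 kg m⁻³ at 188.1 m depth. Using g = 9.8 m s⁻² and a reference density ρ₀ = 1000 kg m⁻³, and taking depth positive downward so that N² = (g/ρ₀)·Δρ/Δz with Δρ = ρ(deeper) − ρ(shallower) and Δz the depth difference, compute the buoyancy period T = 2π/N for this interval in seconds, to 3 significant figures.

672 s

Δρ = 998.587 − 997.892 = 0.695 kg m⁻³ over Δz = 188.1 − 110.1 = 78 m.
N² = (9.8/1000) × (0.695/78) = 8.7321 × 10⁻⁵ s⁻².
N = √(8.7321 × 10⁻⁵) = 9.3446 × 10⁻³ rad s⁻¹, so T = 2π/N = 672.39 s ≈ 672 s.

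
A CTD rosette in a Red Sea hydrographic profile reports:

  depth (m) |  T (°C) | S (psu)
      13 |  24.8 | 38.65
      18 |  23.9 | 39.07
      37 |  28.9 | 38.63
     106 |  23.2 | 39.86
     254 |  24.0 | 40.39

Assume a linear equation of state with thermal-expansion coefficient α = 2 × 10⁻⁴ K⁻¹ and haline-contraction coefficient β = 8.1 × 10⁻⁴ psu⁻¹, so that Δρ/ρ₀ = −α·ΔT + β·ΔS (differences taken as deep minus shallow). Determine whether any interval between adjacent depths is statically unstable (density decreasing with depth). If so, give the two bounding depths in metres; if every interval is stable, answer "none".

18–37 m

Evaluate Δρ/ρ₀ = −αΔT + βΔS across each adjacent pair:
  13–18 m: −αΔT+βΔS = −(2 × 10⁻⁴)(-0.9)+(8.1 × 10⁻⁴)(+0.42) = 5.2 × 10⁻⁴ → stable
  18–37 m: −αΔT+βΔS = −(2 × 10⁻⁴)(+5.0)+(8.1 × 10⁻⁴)(-0.44) = -1.4 × 10⁻³ → UNSTABLE
  37–106 m: −αΔT+βΔS = −(2 × 10⁻⁴)(-5.7)+(8.1 × 10⁻⁴)(+1.23) = 2.1 × 10⁻³ → stable
  106–254 m: −αΔT+βΔS = −(2 × 10⁻⁴)(+0.8)+(8.1 × 10⁻⁴)(+0.53) = 2.7 × 10⁻⁴ → stable
The 18–37 m interval has Δρ < 0: lighter water underlies denser water.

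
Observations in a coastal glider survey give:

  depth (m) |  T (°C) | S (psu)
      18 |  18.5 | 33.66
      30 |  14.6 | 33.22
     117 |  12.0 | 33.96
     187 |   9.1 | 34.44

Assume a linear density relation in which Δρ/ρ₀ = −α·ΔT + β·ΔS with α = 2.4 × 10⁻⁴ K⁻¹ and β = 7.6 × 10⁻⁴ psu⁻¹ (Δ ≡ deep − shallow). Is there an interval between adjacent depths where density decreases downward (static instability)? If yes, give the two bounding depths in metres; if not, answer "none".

Evaluate Δρ/ρ₀ = −αΔT + βΔS across each adjacent pair:
  18–30 m: −αΔT+βΔS = −(2.4 × 10⁻⁴)(-3.9)+(7.6 × 10⁻⁴)(-0.44) = 6.0 × 10⁻⁴ → stable
  30–117 m: −αΔT+βΔS = −(2.4 × 10⁻⁴)(-2.6)+(7.6 × 10⁻⁴)(+0.74) = 1.2 × 10⁻³ → stable
  117–187 m: −αΔT+βΔS = −(2.4 × 10⁻⁴)(-2.9)+(7.6 × 10⁻⁴)(+0.48) = 1.1 × 10⁻³ → stable
Every interval has Δρ > 0: the column is stably stratified throughout.

none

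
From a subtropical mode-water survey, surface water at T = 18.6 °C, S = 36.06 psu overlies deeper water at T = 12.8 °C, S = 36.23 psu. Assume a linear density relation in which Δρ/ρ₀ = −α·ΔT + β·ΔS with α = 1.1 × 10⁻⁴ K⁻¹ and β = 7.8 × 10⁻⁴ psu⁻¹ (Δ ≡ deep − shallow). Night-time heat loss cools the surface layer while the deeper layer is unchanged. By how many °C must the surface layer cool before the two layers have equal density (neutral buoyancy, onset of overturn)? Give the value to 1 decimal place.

Neutral buoyancy requires Δρ = 0, i.e. −α(T_deep − T_surf′) + β(S_deep − S_surf) = 0.
T_surf′ = T_deep − (β/α)·ΔS = 12.8 − (7.8 × 10⁻⁴/1.1 × 10⁻⁴)·(+0.17) = 11.595 °C.
Cooling required: 18.6 − (11.595) = 7.005 °C.

7.0 °C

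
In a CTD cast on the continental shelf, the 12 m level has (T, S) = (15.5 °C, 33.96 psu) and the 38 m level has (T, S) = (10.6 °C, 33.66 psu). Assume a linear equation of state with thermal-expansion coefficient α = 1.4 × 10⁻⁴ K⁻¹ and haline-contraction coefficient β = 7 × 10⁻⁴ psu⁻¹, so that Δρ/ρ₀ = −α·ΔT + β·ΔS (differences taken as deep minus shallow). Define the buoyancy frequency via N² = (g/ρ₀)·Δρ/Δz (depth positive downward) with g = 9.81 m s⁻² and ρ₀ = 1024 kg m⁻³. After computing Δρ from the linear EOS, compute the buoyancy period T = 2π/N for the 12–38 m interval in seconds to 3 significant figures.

ΔT = -4.9 K, ΔS = -0.30 psu (deep − shallow).
Δρ/ρ₀ = −αΔT + βΔS = 6.86 × 10⁻⁴ − 2.10 × 10⁻⁴ = 4.76 × 10⁻⁴, so Δρ ≈ 0.4874 kg m⁻³.
N² = (g/ρ₀)·Δρ/Δz = g·(Δρ/ρ₀)/Δz = 9.81 × 4.76 × 10⁻⁴ / 26 = 1.7960 × 10⁻⁴ s⁻².
N = √(1.7960 × 10⁻⁴) = 0.013401 rad s⁻¹ → T = 2π/N = 468.86 s ≈ 469 s.

469 s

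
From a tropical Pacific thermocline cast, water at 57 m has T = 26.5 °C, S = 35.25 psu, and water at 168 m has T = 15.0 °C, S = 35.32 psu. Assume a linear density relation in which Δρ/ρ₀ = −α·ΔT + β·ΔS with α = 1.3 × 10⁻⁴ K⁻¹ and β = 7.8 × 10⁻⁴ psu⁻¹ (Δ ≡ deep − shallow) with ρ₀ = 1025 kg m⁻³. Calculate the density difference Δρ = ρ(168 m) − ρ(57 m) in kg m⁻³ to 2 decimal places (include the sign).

ΔT = -11.5 K, ΔS = +0.07 psu (deep − shallow).
Δρ/ρ₀ = −(1.3 × 10⁻⁴)(-11.5) + (7.8 × 10⁻⁴)(+0.07) = 1.5496 × 10⁻³.
Δρ = 1025 × (1.5496 × 10⁻³) = +1.59 kg m⁻³.
Positive Δρ: denser below, stable.

+1.59 kg m⁻³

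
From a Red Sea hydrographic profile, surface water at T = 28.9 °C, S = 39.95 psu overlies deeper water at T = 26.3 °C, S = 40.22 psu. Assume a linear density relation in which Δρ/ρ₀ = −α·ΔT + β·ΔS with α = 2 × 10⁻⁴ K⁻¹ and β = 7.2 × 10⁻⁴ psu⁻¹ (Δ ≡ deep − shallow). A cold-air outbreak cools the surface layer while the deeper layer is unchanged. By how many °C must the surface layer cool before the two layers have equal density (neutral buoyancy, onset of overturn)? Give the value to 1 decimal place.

Neutral buoyancy requires Δρ = 0, i.e. −α(T_deep − T_surf′) + β(S_deep − S_surf) = 0.
T_surf′ = T_deep − (β/α)·ΔS = 26.3 − (7.2 × 10⁻⁴/2 × 10⁻⁴)·(+0.27) = 25.328 °C.
Cooling required: 28.9 − (25.328) = 3.572 °C.

3.6 °C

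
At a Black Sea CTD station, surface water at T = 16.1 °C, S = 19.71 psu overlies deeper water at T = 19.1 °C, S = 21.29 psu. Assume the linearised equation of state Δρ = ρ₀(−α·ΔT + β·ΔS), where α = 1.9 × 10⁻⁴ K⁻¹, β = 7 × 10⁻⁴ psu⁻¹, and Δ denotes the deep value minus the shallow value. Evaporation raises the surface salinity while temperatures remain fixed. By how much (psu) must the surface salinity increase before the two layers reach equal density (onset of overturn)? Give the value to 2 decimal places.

Neutral buoyancy requires −α(T_deep − T_surf) + β(S_deep − S_surf′) = 0.
S_surf′ = S_deep − (α/β)·ΔT = 21.29 − (1.9 × 10⁻⁴/7 × 10⁻⁴)·(+3.0) = 20.4757 psu.
Increase required: 20.4757 − 19.71 = 0.7657 psu.

0.77 psu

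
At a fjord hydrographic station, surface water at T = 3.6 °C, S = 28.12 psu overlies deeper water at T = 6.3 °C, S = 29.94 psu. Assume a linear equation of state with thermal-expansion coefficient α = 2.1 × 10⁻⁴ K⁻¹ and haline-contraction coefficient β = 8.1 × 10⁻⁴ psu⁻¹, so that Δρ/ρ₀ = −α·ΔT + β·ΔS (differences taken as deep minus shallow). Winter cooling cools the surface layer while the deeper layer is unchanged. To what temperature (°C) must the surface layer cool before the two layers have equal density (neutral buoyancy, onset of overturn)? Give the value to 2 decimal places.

-0.72 °C

Neutral buoyancy requires Δρ = 0, i.e. −α(T_deep − T_surf′) + β(S_deep − S_surf) = 0.
T_surf′ = T_deep − (β/α)·ΔS = 6.3 − (8.1 × 10⁻⁴/2.1 × 10⁻⁴)·(+1.82) = -0.7200 °C.
Cooling required: 3.6 − (-0.7200) = 4.3200 °C.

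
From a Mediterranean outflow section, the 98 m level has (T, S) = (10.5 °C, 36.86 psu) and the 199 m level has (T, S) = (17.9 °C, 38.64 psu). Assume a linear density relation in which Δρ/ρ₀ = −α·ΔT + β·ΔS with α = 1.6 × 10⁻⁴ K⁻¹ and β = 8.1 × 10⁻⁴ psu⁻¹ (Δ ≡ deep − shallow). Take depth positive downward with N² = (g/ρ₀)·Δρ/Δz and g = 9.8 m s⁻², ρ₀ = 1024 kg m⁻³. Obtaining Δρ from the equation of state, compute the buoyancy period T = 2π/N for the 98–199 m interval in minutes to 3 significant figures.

ΔT = +7.4 K, ΔS = +1.78 psu (deep − shallow).
Δρ/ρ₀ = −αΔT + βΔS = -1.184 × 10⁻³ + 1.4418 × 10⁻³ = 2.578 × 10⁻⁴, so Δρ ≈ 0.2640 kg m⁻³.
N² = (g/ρ₀)·Δρ/Δz = g·(Δρ/ρ₀)/Δz = 9.8 × 2.578 × 10⁻⁴ / 101 = 2.5014 × 10⁻⁵ s⁻².
N = √(2.5014 × 10⁻⁵) = 5.0014 × 10⁻³ rad s⁻¹ → T = 2π/N = 1.2563 × 10³ s = 20.938 min ≈ 20.9 min.

20.9 min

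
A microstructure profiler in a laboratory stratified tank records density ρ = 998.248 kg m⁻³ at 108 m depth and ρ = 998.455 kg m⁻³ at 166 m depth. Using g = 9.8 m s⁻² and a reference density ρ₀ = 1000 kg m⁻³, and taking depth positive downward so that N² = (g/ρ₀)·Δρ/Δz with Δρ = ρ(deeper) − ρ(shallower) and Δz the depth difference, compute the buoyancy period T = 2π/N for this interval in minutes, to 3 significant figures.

17.7 min

Δρ = 998.455 − 998.248 = 0.207 kg m⁻³ over Δz = 166 − 108 = 58 m.
N² = (9.8/1000) × (0.207/58) = 3.4976 × 10⁻⁵ s⁻².
N = √(3.4976 × 10⁻⁵) = 5.9141 × 10⁻³ rad s⁻¹, so T = 2π/N = 1.0624 × 10³ s = 17.707 min ≈ 17.7 min.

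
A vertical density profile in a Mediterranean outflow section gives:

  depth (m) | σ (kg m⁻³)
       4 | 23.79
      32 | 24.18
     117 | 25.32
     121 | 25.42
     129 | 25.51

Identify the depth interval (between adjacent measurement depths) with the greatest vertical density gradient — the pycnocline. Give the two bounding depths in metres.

117–121 m

Compute the density gradient over each adjacent pair:
  4–32 m: Δρ/Δz = 0.39/28 = 0.014 kg m⁻⁴
  32–117 m: Δρ/Δz = 1.14/85 = 0.013 kg m⁻⁴
  117–121 m: Δρ/Δz = 0.10/4 = 0.025 kg m⁻⁴
  121–129 m: Δρ/Δz = 0.09/8 = 0.011 kg m⁻⁴
The largest gradient is in the 117–121 m interval — the pycnocline.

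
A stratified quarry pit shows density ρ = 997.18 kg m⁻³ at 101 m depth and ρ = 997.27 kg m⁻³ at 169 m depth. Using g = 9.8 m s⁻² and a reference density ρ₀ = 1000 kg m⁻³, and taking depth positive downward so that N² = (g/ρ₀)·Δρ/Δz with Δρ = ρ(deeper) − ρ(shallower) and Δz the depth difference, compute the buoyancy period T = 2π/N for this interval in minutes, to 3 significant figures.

Δρ = 997.27 − 997.18 = 0.09 kg m⁻³ over Δz = 169 − 101 = 68 m.
N² = (9.8/1000) × (0.09/68) = 1.2971 × 10⁻⁵ s⁻².
N = √(1.2971 × 10⁻⁵) = 3.6015 × 10⁻³ rad s⁻¹, so T = 2π/N = 1.7446 × 10³ s = 29.077 min ≈ 29.1 min.
N² > 0, so the interval is statically stable.

29.1 min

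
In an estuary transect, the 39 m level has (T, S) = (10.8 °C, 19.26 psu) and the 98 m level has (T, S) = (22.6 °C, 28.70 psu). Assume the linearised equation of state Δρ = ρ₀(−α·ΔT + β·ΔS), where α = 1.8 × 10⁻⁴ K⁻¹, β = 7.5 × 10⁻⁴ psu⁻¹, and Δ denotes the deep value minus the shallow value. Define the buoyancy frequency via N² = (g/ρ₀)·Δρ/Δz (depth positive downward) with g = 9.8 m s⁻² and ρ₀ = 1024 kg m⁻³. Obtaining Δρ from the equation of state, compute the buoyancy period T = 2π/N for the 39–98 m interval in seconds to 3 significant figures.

219 s

ΔT = +11.8 K, ΔS = +9.44 psu (deep − shallow).
Δρ/ρ₀ = −αΔT + βΔS = -2.124 × 10⁻³ + 7.08 × 10⁻³ = 4.956 × 10⁻³, so Δρ ≈ 5.075 kg m⁻³.
N² = (g/ρ₀)·Δρ/Δz = g·(Δρ/ρ₀)/Δz = 9.8 × 4.956 × 10⁻³ / 59 = 8.2320 × 10⁻⁴ s⁻².
N = √(8.2320 × 10⁻⁴) = 0.028691 rad s⁻¹ → T = 2π/N = 218.99 s ≈ 219 s.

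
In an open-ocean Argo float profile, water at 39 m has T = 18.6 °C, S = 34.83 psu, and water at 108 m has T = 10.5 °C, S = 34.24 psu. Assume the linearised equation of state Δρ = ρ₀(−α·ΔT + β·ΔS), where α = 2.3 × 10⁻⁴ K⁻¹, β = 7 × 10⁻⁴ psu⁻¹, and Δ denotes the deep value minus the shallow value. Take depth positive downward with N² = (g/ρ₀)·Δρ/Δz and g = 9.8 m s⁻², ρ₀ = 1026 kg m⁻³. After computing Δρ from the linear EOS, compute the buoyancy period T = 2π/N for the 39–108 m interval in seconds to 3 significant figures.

438 s

ΔT = -8.1 K, ΔS = -0.59 psu (deep − shallow).
Δρ/ρ₀ = −αΔT + βΔS = 1.863 × 10⁻³ − 4.13 × 10⁻⁴ = 1.45 × 10⁻³, so Δρ ≈ 1.488 kg m⁻³.
N² = (g/ρ₀)·Δρ/Δz = g·(Δρ/ρ₀)/Δz = 9.8 × 1.45 × 10⁻³ / 69 = 2.0594 × 10⁻⁴ s⁻².
N = √(2.0594 × 10⁻⁴) = 0.014351 rad s⁻¹ → T = 2π/N = 437.82 s ≈ 438 s.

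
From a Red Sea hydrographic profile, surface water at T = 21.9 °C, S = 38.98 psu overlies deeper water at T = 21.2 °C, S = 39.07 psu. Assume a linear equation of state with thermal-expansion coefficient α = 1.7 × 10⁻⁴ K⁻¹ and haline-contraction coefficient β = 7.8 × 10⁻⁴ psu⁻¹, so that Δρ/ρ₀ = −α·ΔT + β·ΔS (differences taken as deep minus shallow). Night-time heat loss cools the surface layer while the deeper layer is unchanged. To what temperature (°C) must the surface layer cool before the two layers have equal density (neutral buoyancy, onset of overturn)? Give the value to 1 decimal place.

20.8 °C

Neutral buoyancy requires Δρ = 0, i.e. −α(T_deep − T_surf′) + β(S_deep − S_surf) = 0.
T_surf′ = T_deep − (β/α)·ΔS = 21.2 − (7.8 × 10⁻⁴/1.7 × 10⁻⁴)·(+0.09) = 20.787 °C.
Cooling required: 21.9 − (20.787) = 1.113 °C.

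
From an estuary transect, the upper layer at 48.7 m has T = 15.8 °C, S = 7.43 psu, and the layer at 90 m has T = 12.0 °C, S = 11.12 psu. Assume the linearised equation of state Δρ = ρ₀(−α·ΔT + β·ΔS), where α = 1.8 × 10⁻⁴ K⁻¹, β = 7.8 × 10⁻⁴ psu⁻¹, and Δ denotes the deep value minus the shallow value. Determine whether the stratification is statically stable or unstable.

stable

ΔT = 12.0 − 15.8 = -3.8 K and ΔS = 11.12 − 7.43 = +3.69 psu (deep − shallow).
−αΔT = 6.84 × 10⁻⁴; βΔS = 2.8782 × 10⁻³; sum Δρ/ρ₀ = 3.5622 × 10⁻³.
Δρ/ρ₀ > 0, so Δρ > 0: deeper water is denser → statically stable.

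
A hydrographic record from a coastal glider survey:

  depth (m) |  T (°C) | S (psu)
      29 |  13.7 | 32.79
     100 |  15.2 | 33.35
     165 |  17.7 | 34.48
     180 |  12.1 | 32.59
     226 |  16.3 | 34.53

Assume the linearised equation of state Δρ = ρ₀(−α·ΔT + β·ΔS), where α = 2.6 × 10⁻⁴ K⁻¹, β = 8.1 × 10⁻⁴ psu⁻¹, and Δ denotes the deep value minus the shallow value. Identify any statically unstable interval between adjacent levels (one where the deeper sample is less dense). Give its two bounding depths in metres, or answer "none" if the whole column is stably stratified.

165–180 m

Evaluate Δρ/ρ₀ = −αΔT + βΔS across each adjacent pair:
  29–100 m: −αΔT+βΔS = −(2.6 × 10⁻⁴)(+1.5)+(8.1 × 10⁻⁴)(+0.56) = 6.4 × 10⁻⁵ → stable
  100–165 m: −αΔT+βΔS = −(2.6 × 10⁻⁴)(+2.5)+(8.1 × 10⁻⁴)(+1.13) = 2.7 × 10⁻⁴ → stable
  165–180 m: −αΔT+βΔS = −(2.6 × 10⁻⁴)(-5.6)+(8.1 × 10⁻⁴)(-1.89) = -7.5 × 10⁻⁵ → UNSTABLE
  180–226 m: −αΔT+βΔS = −(2.6 × 10⁻⁴)(+4.2)+(8.1 × 10⁻⁴)(+1.94) = 4.8 × 10⁻⁴ → stable
The 165–180 m interval has Δρ < 0: lighter water underlies denser water.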